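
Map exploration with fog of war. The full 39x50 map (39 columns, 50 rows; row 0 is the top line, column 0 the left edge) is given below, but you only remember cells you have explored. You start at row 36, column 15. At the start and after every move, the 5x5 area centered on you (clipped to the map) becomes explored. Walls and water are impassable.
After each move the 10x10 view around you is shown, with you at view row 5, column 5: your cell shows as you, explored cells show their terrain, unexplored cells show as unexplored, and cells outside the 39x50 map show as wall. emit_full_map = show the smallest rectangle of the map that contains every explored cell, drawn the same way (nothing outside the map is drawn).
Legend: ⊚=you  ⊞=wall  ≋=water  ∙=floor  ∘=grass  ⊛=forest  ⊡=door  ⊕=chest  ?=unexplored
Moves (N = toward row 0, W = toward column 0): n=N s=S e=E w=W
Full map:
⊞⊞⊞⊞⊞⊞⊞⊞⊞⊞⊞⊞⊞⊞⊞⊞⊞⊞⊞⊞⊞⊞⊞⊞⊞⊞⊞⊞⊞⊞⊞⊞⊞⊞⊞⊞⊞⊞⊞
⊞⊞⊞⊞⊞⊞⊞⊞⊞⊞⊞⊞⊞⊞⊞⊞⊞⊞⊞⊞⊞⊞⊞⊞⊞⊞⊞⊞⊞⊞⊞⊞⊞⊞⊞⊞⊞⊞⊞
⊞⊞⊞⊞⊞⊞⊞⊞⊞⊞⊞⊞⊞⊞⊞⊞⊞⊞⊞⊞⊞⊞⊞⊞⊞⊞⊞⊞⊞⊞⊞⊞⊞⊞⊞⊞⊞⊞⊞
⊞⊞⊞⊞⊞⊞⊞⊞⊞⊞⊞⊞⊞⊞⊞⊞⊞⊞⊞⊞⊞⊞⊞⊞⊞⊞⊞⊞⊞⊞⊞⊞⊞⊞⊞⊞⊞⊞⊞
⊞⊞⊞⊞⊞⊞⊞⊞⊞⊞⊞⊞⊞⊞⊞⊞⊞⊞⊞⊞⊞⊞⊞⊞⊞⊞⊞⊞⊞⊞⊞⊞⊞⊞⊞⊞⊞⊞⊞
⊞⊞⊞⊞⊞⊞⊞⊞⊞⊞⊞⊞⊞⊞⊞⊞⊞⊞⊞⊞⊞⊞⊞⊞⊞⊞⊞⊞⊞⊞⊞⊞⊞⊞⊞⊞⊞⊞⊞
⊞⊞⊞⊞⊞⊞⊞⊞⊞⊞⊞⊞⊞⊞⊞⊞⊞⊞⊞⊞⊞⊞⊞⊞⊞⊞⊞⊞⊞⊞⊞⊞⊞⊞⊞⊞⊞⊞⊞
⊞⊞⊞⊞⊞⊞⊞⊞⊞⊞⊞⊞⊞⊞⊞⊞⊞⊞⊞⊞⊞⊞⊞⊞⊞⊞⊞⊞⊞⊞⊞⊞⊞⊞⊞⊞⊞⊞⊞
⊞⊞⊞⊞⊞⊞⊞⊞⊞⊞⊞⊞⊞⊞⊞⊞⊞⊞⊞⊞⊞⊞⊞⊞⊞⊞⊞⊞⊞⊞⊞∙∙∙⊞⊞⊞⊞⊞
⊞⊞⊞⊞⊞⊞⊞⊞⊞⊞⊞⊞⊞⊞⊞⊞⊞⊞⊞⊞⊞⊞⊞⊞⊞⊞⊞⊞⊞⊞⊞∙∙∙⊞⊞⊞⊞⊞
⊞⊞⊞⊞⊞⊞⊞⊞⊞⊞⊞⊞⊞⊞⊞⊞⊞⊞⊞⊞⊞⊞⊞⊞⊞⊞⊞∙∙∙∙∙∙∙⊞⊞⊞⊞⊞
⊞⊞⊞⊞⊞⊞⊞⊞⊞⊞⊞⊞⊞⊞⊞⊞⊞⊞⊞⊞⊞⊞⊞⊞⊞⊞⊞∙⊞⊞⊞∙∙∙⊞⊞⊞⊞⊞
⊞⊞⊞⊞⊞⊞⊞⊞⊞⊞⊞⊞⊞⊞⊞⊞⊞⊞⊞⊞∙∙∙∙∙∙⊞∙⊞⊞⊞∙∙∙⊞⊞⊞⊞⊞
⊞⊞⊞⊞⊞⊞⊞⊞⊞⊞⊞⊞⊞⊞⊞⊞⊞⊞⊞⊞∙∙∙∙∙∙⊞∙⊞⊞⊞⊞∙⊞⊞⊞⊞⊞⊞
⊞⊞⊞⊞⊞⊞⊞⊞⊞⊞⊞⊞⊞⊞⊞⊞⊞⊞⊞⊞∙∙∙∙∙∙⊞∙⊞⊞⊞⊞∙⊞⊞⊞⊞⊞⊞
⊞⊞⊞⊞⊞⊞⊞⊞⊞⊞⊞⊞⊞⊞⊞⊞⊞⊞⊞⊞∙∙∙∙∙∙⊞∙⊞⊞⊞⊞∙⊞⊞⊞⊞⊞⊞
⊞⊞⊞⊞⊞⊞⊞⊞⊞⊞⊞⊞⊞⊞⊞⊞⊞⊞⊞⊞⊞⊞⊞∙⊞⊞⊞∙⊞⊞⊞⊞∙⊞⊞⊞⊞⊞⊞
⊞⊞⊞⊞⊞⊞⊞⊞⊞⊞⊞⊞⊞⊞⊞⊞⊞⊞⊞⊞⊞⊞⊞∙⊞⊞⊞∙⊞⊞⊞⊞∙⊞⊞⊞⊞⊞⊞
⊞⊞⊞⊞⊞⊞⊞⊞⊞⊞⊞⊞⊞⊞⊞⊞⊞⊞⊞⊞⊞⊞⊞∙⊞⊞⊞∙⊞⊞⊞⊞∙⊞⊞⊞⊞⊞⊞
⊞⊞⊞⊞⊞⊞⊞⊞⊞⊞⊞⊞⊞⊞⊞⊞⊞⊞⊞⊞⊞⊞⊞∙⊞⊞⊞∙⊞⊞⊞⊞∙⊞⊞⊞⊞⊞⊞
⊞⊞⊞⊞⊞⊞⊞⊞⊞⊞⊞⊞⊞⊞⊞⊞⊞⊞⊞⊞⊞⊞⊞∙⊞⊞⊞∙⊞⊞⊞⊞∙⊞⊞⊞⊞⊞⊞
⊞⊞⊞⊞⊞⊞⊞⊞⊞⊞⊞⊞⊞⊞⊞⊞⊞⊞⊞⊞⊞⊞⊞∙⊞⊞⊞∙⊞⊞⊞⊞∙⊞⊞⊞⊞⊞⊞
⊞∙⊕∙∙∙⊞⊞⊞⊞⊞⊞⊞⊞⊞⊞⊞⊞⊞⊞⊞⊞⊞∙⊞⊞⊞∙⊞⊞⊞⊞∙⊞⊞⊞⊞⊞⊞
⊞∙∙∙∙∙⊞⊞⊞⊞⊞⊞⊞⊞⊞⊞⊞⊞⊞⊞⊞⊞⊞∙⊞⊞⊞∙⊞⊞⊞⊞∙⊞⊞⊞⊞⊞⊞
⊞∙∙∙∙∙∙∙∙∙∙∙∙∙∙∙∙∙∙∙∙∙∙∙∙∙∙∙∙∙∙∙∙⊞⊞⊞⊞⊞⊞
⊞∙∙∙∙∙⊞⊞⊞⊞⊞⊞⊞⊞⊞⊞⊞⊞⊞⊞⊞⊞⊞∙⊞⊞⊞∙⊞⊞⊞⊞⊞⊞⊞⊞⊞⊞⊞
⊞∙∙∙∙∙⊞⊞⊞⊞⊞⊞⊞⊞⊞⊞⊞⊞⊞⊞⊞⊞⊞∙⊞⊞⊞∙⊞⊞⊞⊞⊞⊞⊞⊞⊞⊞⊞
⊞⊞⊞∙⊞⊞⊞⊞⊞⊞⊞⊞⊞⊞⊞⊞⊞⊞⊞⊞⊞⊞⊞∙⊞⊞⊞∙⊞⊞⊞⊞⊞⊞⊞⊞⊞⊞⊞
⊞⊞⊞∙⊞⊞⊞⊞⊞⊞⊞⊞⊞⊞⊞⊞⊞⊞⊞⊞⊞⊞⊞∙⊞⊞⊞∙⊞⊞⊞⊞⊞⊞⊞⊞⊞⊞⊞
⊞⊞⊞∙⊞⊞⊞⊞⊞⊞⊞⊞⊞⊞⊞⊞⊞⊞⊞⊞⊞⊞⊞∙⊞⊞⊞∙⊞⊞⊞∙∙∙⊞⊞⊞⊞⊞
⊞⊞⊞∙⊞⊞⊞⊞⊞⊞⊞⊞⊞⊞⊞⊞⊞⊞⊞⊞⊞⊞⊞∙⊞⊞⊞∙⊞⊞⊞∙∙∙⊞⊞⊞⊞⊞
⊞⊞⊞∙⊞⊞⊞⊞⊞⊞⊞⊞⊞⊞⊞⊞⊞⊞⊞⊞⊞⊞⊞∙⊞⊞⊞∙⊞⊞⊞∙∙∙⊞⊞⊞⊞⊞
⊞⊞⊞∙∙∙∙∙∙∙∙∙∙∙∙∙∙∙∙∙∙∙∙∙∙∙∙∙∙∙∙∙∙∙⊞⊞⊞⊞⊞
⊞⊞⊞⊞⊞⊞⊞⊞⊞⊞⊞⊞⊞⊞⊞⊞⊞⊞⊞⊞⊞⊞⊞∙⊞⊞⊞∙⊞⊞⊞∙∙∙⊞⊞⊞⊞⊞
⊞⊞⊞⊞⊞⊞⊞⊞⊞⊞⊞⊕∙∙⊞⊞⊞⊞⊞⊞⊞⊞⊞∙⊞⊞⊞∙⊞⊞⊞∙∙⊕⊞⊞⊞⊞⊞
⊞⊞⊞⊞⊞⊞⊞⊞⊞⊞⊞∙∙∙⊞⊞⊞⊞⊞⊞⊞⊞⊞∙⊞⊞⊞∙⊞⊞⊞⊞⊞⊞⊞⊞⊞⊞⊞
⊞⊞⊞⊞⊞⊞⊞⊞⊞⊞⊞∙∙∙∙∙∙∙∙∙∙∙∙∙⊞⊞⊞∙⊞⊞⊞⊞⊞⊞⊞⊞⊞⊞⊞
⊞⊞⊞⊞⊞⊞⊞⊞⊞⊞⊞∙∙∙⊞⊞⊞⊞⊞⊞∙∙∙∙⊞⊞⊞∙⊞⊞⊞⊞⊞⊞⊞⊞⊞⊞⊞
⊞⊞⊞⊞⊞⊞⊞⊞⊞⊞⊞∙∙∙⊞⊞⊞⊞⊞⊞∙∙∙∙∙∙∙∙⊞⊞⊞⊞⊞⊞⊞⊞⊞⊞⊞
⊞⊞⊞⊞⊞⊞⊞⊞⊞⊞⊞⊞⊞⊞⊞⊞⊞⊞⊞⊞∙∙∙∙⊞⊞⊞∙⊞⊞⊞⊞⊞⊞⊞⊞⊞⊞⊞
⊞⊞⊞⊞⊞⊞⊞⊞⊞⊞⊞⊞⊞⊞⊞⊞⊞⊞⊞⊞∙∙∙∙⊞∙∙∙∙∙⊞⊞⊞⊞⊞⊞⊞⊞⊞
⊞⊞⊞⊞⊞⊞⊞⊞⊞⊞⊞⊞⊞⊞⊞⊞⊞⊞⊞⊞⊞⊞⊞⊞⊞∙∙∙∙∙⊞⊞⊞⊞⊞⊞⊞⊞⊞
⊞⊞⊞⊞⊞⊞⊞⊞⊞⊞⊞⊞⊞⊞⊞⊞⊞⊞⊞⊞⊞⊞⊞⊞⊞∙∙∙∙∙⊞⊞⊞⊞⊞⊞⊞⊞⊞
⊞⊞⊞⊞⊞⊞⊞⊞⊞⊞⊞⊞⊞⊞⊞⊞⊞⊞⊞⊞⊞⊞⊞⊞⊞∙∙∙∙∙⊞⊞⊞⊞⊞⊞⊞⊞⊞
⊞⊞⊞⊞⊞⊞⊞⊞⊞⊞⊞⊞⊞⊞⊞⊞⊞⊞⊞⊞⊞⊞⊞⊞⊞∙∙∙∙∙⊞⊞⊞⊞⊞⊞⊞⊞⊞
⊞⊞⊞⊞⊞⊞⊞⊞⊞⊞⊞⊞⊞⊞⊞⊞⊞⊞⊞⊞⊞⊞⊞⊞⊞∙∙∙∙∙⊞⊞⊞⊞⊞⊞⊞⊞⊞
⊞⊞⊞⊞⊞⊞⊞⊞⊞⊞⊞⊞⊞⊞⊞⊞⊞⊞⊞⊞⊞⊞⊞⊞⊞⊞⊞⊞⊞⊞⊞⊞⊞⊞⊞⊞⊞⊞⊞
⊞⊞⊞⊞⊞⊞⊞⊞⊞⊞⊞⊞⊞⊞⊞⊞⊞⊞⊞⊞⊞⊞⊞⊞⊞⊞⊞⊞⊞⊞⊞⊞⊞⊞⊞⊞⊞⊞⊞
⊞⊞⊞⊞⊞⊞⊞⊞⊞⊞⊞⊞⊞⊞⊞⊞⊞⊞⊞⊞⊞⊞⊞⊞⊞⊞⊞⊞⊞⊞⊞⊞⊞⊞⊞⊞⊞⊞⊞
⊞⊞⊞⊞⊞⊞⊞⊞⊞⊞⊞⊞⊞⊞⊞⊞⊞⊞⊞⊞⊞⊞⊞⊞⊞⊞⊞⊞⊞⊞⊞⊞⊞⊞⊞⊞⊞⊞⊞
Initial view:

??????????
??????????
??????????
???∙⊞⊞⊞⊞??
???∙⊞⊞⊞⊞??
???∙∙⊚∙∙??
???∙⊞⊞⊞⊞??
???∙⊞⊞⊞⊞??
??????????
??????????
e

??????????
??????????
??????????
??∙⊞⊞⊞⊞⊞??
??∙⊞⊞⊞⊞⊞??
??∙∙∙⊚∙∙??
??∙⊞⊞⊞⊞⊞??
??∙⊞⊞⊞⊞⊞??
??????????
??????????

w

??????????
??????????
??????????
???∙⊞⊞⊞⊞⊞?
???∙⊞⊞⊞⊞⊞?
???∙∙⊚∙∙∙?
???∙⊞⊞⊞⊞⊞?
???∙⊞⊞⊞⊞⊞?
??????????
??????????

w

??????????
??????????
??????????
???∙∙⊞⊞⊞⊞⊞
???∙∙⊞⊞⊞⊞⊞
???∙∙⊚∙∙∙∙
???∙∙⊞⊞⊞⊞⊞
???∙∙⊞⊞⊞⊞⊞
??????????
??????????

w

??????????
??????????
??????????
???⊕∙∙⊞⊞⊞⊞
???∙∙∙⊞⊞⊞⊞
???∙∙⊚∙∙∙∙
???∙∙∙⊞⊞⊞⊞
???∙∙∙⊞⊞⊞⊞
??????????
??????????

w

??????????
??????????
??????????
???⊞⊕∙∙⊞⊞⊞
???⊞∙∙∙⊞⊞⊞
???⊞∙⊚∙∙∙∙
???⊞∙∙∙⊞⊞⊞
???⊞∙∙∙⊞⊞⊞
??????????
??????????

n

??????????
??????????
??????????
???⊞⊞⊞⊞⊞??
???⊞⊕∙∙⊞⊞⊞
???⊞∙⊚∙⊞⊞⊞
???⊞∙∙∙∙∙∙
???⊞∙∙∙⊞⊞⊞
???⊞∙∙∙⊞⊞⊞
??????????

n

??????????
??????????
??????????
???∙∙∙∙∙??
???⊞⊞⊞⊞⊞??
???⊞⊕⊚∙⊞⊞⊞
???⊞∙∙∙⊞⊞⊞
???⊞∙∙∙∙∙∙
???⊞∙∙∙⊞⊞⊞
???⊞∙∙∙⊞⊞⊞

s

??????????
??????????
???∙∙∙∙∙??
???⊞⊞⊞⊞⊞??
???⊞⊕∙∙⊞⊞⊞
???⊞∙⊚∙⊞⊞⊞
???⊞∙∙∙∙∙∙
???⊞∙∙∙⊞⊞⊞
???⊞∙∙∙⊞⊞⊞
??????????

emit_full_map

∙∙∙∙∙????
⊞⊞⊞⊞⊞????
⊞⊕∙∙⊞⊞⊞⊞⊞
⊞∙⊚∙⊞⊞⊞⊞⊞
⊞∙∙∙∙∙∙∙∙
⊞∙∙∙⊞⊞⊞⊞⊞
⊞∙∙∙⊞⊞⊞⊞⊞

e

??????????
??????????
??∙∙∙∙∙???
??⊞⊞⊞⊞⊞⊞??
??⊞⊕∙∙⊞⊞⊞⊞
??⊞∙∙⊚⊞⊞⊞⊞
??⊞∙∙∙∙∙∙∙
??⊞∙∙∙⊞⊞⊞⊞
??⊞∙∙∙⊞⊞⊞⊞
??????????

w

??????????
??????????
???∙∙∙∙∙??
???⊞⊞⊞⊞⊞⊞?
???⊞⊕∙∙⊞⊞⊞
???⊞∙⊚∙⊞⊞⊞
???⊞∙∙∙∙∙∙
???⊞∙∙∙⊞⊞⊞
???⊞∙∙∙⊞⊞⊞
??????????

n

??????????
??????????
??????????
???∙∙∙∙∙??
???⊞⊞⊞⊞⊞⊞?
???⊞⊕⊚∙⊞⊞⊞
???⊞∙∙∙⊞⊞⊞
???⊞∙∙∙∙∙∙
???⊞∙∙∙⊞⊞⊞
???⊞∙∙∙⊞⊞⊞

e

??????????
??????????
??????????
??∙∙∙∙∙∙??
??⊞⊞⊞⊞⊞⊞??
??⊞⊕∙⊚⊞⊞⊞⊞
??⊞∙∙∙⊞⊞⊞⊞
??⊞∙∙∙∙∙∙∙
??⊞∙∙∙⊞⊞⊞⊞
??⊞∙∙∙⊞⊞⊞⊞

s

??????????
??????????
??∙∙∙∙∙∙??
??⊞⊞⊞⊞⊞⊞??
??⊞⊕∙∙⊞⊞⊞⊞
??⊞∙∙⊚⊞⊞⊞⊞
??⊞∙∙∙∙∙∙∙
??⊞∙∙∙⊞⊞⊞⊞
??⊞∙∙∙⊞⊞⊞⊞
??????????

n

??????????
??????????
??????????
??∙∙∙∙∙∙??
??⊞⊞⊞⊞⊞⊞??
??⊞⊕∙⊚⊞⊞⊞⊞
??⊞∙∙∙⊞⊞⊞⊞
??⊞∙∙∙∙∙∙∙
??⊞∙∙∙⊞⊞⊞⊞
??⊞∙∙∙⊞⊞⊞⊞

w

??????????
??????????
??????????
???∙∙∙∙∙∙?
???⊞⊞⊞⊞⊞⊞?
???⊞⊕⊚∙⊞⊞⊞
???⊞∙∙∙⊞⊞⊞
???⊞∙∙∙∙∙∙
???⊞∙∙∙⊞⊞⊞
???⊞∙∙∙⊞⊞⊞

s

??????????
??????????
???∙∙∙∙∙∙?
???⊞⊞⊞⊞⊞⊞?
???⊞⊕∙∙⊞⊞⊞
???⊞∙⊚∙⊞⊞⊞
???⊞∙∙∙∙∙∙
???⊞∙∙∙⊞⊞⊞
???⊞∙∙∙⊞⊞⊞
??????????

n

??????????
??????????
??????????
???∙∙∙∙∙∙?
???⊞⊞⊞⊞⊞⊞?
???⊞⊕⊚∙⊞⊞⊞
???⊞∙∙∙⊞⊞⊞
???⊞∙∙∙∙∙∙
???⊞∙∙∙⊞⊞⊞
???⊞∙∙∙⊞⊞⊞


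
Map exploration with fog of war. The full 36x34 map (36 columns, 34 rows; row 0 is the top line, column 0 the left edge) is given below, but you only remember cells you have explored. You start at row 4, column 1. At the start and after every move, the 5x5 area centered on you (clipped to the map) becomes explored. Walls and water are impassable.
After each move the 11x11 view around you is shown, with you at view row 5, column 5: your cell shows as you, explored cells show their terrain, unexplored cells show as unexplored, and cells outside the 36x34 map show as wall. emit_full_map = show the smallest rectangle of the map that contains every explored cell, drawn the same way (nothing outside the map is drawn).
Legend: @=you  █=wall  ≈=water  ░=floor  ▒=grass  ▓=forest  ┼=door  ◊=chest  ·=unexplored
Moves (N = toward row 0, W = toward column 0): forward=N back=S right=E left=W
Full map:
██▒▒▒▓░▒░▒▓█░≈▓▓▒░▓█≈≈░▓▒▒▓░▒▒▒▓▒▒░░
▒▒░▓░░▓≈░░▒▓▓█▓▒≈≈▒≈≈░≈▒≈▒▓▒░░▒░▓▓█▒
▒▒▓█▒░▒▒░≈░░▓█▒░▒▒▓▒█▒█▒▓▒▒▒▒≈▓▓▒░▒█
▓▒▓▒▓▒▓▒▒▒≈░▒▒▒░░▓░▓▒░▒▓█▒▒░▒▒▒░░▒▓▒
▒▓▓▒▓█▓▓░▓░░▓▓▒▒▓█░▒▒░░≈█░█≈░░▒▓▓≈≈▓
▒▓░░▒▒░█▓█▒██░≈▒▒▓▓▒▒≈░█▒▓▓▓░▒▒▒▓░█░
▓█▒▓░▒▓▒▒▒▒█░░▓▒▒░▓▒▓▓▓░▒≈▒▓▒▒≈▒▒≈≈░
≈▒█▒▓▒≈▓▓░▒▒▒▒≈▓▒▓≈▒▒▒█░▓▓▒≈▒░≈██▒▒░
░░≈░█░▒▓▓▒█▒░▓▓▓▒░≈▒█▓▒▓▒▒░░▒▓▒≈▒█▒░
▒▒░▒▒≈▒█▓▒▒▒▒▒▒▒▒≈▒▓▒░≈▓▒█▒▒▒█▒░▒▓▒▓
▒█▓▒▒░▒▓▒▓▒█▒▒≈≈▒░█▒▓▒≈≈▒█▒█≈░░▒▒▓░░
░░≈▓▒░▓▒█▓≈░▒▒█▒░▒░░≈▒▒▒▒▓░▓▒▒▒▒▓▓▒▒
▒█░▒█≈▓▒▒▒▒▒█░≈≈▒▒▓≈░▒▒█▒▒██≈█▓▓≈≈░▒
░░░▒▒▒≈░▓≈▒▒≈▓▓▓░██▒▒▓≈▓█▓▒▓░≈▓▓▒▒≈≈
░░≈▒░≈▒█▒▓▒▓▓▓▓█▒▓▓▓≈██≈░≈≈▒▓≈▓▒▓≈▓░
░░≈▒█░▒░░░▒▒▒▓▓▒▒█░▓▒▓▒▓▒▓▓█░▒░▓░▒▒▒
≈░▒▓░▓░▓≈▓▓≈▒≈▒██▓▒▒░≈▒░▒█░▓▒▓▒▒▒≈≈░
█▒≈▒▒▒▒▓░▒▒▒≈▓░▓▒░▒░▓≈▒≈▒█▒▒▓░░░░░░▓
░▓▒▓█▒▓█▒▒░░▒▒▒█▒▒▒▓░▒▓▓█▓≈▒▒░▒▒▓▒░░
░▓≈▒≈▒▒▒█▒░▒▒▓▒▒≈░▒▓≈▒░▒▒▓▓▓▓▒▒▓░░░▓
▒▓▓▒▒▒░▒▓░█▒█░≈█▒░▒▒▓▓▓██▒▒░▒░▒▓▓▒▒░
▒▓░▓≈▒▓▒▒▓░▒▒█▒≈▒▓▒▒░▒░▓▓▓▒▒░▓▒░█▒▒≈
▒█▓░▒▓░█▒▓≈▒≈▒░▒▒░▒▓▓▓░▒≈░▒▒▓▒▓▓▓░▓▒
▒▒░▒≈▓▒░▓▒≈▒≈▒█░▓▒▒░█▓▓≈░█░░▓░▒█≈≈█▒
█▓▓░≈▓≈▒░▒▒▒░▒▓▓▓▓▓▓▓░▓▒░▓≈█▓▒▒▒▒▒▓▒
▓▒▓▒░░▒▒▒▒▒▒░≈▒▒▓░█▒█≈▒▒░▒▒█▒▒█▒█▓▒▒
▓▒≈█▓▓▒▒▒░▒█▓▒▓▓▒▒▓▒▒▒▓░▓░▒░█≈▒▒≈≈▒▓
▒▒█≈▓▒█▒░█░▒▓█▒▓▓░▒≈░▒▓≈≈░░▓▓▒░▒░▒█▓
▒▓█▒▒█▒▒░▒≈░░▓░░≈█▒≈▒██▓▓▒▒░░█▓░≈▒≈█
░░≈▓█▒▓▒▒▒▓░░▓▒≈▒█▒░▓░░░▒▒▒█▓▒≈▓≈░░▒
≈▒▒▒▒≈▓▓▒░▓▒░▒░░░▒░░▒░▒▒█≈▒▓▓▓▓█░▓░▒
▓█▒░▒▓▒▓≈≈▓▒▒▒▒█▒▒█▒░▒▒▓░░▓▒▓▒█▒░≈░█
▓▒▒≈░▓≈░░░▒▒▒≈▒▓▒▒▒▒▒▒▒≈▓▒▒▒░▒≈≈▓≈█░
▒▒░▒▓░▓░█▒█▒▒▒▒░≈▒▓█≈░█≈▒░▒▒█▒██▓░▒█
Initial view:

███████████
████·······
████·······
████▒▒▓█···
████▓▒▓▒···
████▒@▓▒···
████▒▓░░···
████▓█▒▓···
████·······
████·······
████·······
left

███████████
█████······
█████······
█████▒▒▓█··
█████▓▒▓▒··
█████@▓▓▒··
█████▒▓░░··
█████▓█▒▓··
█████······
█████······
█████······

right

███████████
████·······
████·······
████▒▒▓█···
████▓▒▓▒···
████▒@▓▒···
████▒▓░░···
████▓█▒▓···
████·······
████·······
████·······

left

███████████
█████······
█████······
█████▒▒▓█··
█████▓▒▓▒··
█████@▓▓▒··
█████▒▓░░··
█████▓█▒▓··
█████······
█████······
█████······

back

█████······
█████······
█████▒▒▓█··
█████▓▒▓▒··
█████▒▓▓▒··
█████@▓░░··
█████▓█▒▓··
█████≈▒█···
█████······
█████······
█████······

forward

███████████
█████······
█████······
█████▒▒▓█··
█████▓▒▓▒··
█████@▓▓▒··
█████▒▓░░··
█████▓█▒▓··
█████≈▒█···
█████······
█████······

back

█████······
█████······
█████▒▒▓█··
█████▓▒▓▒··
█████▒▓▓▒··
█████@▓░░··
█████▓█▒▓··
█████≈▒█···
█████······
█████······
█████······

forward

███████████
█████······
█████······
█████▒▒▓█··
█████▓▒▓▒··
█████@▓▓▒··
█████▒▓░░··
█████▓█▒▓··
█████≈▒█···
█████······
█████······

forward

███████████
███████████
█████······
█████▒▒░···
█████▒▒▓█··
█████@▒▓▒··
█████▒▓▓▒··
█████▒▓░░··
█████▓█▒▓··
█████≈▒█···
█████······

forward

███████████
███████████
███████████
███████▒···
█████▒▒░···
█████@▒▓█··
█████▓▒▓▒··
█████▒▓▓▒··
█████▒▓░░··
█████▓█▒▓··
█████≈▒█···

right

███████████
███████████
███████████
██████▒▒···
████▒▒░▓···
████▒@▓█···
████▓▒▓▒···
████▒▓▓▒···
████▒▓░░···
████▓█▒▓···
████≈▒█····

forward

███████████
███████████
███████████
███████████
██████▒▒···
████▒@░▓···
████▒▒▓█···
████▓▒▓▒···
████▒▓▓▒···
████▒▓░░···
████▓█▒▓···

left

███████████
███████████
███████████
███████████
███████▒▒··
█████@▒░▓··
█████▒▒▓█··
█████▓▒▓▒··
█████▒▓▓▒··
█████▒▓░░··
█████▓█▒▓··

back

███████████
███████████
███████████
███████▒▒··
█████▒▒░▓··
█████@▒▓█··
█████▓▒▓▒··
█████▒▓▓▒··
█████▒▓░░··
█████▓█▒▓··
█████≈▒█···

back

███████████
███████████
███████▒▒··
█████▒▒░▓··
█████▒▒▓█··
█████@▒▓▒··
█████▒▓▓▒··
█████▒▓░░··
█████▓█▒▓··
█████≈▒█···
█████······

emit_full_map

██▒▒
▒▒░▓
▒▒▓█
@▒▓▒
▒▓▓▒
▒▓░░
▓█▒▓
≈▒█·

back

███████████
███████▒▒··
█████▒▒░▓··
█████▒▒▓█··
█████▓▒▓▒··
█████@▓▓▒··
█████▒▓░░··
█████▓█▒▓··
█████≈▒█···
█████······
█████······

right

███████████
██████▒▒···
████▒▒░▓···
████▒▒▓█···
████▓▒▓▒···
████▒@▓▒···
████▒▓░░···
████▓█▒▓···
████≈▒█····
████·······
████·······

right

███████████
█████▒▒····
███▒▒░▓····
███▒▒▓█▒···
███▓▒▓▒▓···
███▒▓@▒▓···
███▒▓░░▒···
███▓█▒▓░···
███≈▒█·····
███········
███········

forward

███████████
███████████
█████▒▒····
███▒▒░▓░···
███▒▒▓█▒···
███▓▒@▒▓···
███▒▓▓▒▓···
███▒▓░░▒···
███▓█▒▓░···
███≈▒█·····
███········

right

███████████
███████████
████▒▒·····
██▒▒░▓░░···
██▒▒▓█▒░···
██▓▒▓@▓▒···
██▒▓▓▒▓█···
██▒▓░░▒▒···
██▓█▒▓░····
██≈▒█······
██·········

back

███████████
████▒▒·····
██▒▒░▓░░···
██▒▒▓█▒░···
██▓▒▓▒▓▒···
██▒▓▓@▓█···
██▒▓░░▒▒···
██▓█▒▓░▒···
██≈▒█······
██·········
██·········

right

███████████
███▒▒······
█▒▒░▓░░····
█▒▒▓█▒░▒···
█▓▒▓▒▓▒▓···
█▒▓▓▒@█▓···
█▒▓░░▒▒░···
█▓█▒▓░▒▓···
█≈▒█·······
█··········
█··········

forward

███████████
███████████
███▒▒······
█▒▒░▓░░▓···
█▒▒▓█▒░▒···
█▓▒▓▒@▒▓···
█▒▓▓▒▓█▓···
█▒▓░░▒▒░···
█▓█▒▓░▒▓···
█≈▒█·······
█··········

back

███████████
███▒▒······
█▒▒░▓░░▓···
█▒▒▓█▒░▒···
█▓▒▓▒▓▒▓···
█▒▓▓▒@█▓···
█▒▓░░▒▒░···
█▓█▒▓░▒▓···
█≈▒█·······
█··········
█··········

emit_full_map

██▒▒···
▒▒░▓░░▓
▒▒▓█▒░▒
▓▒▓▒▓▒▓
▒▓▓▒@█▓
▒▓░░▒▒░
▓█▒▓░▒▓
≈▒█····

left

███████████
████▒▒·····
██▒▒░▓░░▓··
██▒▒▓█▒░▒··
██▓▒▓▒▓▒▓··
██▒▓▓@▓█▓··
██▒▓░░▒▒░··
██▓█▒▓░▒▓··
██≈▒█······
██·········
██·········

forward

███████████
███████████
████▒▒·····
██▒▒░▓░░▓··
██▒▒▓█▒░▒··
██▓▒▓@▓▒▓··
██▒▓▓▒▓█▓··
██▒▓░░▒▒░··
██▓█▒▓░▒▓··
██≈▒█······
██·········

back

███████████
████▒▒·····
██▒▒░▓░░▓··
██▒▒▓█▒░▒··
██▓▒▓▒▓▒▓··
██▒▓▓@▓█▓··
██▒▓░░▒▒░··
██▓█▒▓░▒▓··
██≈▒█······
██·········
██·········

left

███████████
█████▒▒····
███▒▒░▓░░▓·
███▒▒▓█▒░▒·
███▓▒▓▒▓▒▓·
███▒▓@▒▓█▓·
███▒▓░░▒▒░·
███▓█▒▓░▒▓·
███≈▒█·····
███········
███········

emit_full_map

██▒▒···
▒▒░▓░░▓
▒▒▓█▒░▒
▓▒▓▒▓▒▓
▒▓@▒▓█▓
▒▓░░▒▒░
▓█▒▓░▒▓
≈▒█····


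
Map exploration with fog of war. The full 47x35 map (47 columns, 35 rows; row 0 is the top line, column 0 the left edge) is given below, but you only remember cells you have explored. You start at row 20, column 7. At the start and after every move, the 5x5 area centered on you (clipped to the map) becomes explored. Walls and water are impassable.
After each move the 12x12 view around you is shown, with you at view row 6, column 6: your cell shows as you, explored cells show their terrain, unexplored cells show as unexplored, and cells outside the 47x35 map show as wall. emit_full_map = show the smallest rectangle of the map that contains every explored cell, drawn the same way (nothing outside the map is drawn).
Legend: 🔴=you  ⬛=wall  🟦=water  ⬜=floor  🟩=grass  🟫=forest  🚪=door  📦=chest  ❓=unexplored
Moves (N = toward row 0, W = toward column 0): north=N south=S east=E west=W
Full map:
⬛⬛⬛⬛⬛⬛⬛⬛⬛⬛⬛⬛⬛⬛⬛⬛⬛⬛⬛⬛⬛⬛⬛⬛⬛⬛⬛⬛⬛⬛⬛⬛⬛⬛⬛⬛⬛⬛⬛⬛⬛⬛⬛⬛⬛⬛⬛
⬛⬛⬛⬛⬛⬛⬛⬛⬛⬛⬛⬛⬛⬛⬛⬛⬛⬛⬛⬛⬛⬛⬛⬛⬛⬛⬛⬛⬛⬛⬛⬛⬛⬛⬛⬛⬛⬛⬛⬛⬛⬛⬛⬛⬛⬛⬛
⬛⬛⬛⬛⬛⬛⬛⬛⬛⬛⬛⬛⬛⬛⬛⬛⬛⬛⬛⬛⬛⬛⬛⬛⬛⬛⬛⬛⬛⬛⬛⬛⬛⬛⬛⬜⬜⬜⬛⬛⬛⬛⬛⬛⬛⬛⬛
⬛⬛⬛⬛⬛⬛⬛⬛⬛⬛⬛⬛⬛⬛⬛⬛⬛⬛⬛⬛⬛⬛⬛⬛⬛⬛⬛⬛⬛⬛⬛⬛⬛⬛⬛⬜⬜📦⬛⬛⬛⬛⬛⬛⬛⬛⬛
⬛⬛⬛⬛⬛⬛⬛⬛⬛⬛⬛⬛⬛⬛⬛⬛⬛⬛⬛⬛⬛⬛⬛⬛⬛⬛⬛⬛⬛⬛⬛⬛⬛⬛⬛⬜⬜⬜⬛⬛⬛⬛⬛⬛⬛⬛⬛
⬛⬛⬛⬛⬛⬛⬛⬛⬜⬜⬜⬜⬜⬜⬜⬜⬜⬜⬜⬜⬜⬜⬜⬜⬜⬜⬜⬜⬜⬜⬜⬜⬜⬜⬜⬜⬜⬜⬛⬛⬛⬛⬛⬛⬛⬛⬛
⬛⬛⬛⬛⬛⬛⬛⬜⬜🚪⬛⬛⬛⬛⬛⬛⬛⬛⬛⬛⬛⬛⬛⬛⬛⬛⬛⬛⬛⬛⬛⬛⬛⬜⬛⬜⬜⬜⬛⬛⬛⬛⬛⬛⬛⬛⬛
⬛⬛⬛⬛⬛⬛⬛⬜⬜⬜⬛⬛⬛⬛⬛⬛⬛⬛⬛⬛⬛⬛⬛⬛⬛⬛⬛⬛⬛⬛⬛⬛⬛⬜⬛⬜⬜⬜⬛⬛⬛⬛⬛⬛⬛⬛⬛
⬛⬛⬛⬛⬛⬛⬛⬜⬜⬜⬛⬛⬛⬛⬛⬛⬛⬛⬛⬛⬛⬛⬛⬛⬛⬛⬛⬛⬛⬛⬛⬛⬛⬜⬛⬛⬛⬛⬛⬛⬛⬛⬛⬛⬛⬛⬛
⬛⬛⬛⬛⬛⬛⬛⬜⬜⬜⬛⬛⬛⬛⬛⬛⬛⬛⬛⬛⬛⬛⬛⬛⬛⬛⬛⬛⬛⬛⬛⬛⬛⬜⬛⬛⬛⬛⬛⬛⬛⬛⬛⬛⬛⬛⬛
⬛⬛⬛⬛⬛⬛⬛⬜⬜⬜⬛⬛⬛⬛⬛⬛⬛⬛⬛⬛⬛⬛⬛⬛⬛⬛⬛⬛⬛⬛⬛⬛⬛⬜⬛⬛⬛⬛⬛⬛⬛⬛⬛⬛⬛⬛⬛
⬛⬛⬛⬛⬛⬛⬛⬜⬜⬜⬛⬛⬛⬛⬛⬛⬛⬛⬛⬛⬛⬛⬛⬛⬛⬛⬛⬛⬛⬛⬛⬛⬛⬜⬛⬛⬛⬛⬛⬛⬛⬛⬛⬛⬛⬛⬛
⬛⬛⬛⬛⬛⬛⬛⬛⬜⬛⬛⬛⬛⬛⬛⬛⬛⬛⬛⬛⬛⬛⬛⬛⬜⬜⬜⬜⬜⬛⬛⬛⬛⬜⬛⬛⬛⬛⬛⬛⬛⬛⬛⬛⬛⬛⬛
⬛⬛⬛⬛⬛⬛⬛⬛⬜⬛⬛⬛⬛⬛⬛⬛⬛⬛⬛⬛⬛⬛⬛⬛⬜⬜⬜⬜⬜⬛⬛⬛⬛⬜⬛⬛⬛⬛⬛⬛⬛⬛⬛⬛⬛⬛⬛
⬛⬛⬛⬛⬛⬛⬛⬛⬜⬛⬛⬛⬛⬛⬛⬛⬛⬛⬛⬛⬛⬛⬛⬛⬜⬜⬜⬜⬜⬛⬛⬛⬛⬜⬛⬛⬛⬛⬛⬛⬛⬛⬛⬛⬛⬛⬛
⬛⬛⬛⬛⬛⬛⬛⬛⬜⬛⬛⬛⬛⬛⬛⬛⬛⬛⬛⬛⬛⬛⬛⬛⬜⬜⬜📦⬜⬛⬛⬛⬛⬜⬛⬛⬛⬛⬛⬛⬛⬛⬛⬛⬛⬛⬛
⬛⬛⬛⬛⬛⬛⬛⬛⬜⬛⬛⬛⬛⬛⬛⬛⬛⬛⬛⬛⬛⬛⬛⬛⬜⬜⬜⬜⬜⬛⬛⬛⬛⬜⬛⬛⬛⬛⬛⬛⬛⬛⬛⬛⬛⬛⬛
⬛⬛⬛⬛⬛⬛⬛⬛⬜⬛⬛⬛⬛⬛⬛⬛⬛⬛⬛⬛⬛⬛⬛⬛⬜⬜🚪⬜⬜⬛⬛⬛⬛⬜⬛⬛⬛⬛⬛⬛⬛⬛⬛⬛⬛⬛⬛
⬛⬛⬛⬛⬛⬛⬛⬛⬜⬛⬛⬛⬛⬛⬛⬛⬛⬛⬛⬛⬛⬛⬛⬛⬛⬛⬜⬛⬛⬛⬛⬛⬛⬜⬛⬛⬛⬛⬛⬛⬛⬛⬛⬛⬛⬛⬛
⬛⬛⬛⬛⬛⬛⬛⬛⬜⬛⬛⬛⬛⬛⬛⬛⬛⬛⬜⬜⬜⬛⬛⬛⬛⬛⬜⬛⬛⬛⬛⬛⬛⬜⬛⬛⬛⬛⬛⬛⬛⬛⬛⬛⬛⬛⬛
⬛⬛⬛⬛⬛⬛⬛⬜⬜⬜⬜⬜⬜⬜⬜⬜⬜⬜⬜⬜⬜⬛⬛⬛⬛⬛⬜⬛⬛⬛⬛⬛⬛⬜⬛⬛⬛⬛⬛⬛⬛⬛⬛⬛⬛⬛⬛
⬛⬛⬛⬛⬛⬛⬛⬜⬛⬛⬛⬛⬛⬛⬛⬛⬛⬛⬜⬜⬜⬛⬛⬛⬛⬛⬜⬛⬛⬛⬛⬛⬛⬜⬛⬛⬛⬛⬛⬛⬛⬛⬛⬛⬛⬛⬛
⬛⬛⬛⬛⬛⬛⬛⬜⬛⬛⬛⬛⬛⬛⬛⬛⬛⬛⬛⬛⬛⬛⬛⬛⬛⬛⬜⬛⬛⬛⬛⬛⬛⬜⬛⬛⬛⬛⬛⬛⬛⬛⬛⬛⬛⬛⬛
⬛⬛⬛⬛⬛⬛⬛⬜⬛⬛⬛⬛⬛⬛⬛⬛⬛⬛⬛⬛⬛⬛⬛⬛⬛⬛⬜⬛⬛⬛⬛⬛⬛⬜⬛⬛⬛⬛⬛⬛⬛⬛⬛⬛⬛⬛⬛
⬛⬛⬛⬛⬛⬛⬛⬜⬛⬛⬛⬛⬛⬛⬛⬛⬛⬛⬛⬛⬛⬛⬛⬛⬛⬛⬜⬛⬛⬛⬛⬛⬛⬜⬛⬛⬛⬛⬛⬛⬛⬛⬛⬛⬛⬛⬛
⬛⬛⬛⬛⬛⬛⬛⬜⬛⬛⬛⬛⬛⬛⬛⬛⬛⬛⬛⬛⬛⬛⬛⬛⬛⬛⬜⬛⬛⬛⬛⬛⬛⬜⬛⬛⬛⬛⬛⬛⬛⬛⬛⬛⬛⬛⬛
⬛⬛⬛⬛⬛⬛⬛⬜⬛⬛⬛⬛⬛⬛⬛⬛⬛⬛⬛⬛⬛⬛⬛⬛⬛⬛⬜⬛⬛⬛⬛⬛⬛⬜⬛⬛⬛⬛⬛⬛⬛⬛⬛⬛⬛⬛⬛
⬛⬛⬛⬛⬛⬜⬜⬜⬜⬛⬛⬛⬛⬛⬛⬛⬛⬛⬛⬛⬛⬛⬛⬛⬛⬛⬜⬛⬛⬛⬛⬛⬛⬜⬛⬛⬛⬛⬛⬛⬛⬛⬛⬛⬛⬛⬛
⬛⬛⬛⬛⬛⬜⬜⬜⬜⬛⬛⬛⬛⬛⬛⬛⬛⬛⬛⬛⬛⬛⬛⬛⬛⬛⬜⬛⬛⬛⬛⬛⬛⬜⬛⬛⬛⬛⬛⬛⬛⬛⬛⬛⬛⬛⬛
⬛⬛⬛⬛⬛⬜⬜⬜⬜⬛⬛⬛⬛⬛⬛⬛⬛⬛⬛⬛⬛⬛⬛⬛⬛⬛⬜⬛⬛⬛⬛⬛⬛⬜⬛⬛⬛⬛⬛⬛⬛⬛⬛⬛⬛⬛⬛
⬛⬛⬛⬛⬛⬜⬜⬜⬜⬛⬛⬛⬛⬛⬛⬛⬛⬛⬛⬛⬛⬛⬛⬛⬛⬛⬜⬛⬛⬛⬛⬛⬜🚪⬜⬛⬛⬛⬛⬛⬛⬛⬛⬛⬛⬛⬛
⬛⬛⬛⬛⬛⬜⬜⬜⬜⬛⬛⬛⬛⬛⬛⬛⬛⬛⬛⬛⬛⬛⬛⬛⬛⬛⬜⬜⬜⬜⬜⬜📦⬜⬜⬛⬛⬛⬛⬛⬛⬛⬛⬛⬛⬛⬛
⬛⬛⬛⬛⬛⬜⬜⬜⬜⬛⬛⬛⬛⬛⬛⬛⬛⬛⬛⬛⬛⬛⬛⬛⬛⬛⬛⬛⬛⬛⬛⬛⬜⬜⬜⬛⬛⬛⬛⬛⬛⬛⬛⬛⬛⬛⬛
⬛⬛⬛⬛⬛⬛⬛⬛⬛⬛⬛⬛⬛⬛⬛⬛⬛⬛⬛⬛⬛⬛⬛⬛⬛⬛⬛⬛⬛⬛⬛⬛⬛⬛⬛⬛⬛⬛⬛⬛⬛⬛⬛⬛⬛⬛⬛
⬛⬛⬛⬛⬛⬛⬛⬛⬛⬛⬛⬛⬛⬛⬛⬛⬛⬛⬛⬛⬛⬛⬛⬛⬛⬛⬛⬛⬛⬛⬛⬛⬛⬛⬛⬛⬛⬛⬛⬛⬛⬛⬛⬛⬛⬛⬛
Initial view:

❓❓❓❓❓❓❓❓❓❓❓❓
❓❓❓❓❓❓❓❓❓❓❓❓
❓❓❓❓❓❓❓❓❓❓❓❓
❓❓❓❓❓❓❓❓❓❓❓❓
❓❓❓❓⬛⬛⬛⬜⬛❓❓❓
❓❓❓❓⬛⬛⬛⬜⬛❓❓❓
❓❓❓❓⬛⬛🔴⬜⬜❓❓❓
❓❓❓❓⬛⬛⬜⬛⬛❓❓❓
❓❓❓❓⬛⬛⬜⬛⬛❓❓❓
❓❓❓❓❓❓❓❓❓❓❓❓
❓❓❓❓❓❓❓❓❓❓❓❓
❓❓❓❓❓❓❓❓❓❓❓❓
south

❓❓❓❓❓❓❓❓❓❓❓❓
❓❓❓❓❓❓❓❓❓❓❓❓
❓❓❓❓❓❓❓❓❓❓❓❓
❓❓❓❓⬛⬛⬛⬜⬛❓❓❓
❓❓❓❓⬛⬛⬛⬜⬛❓❓❓
❓❓❓❓⬛⬛⬜⬜⬜❓❓❓
❓❓❓❓⬛⬛🔴⬛⬛❓❓❓
❓❓❓❓⬛⬛⬜⬛⬛❓❓❓
❓❓❓❓⬛⬛⬜⬛⬛❓❓❓
❓❓❓❓❓❓❓❓❓❓❓❓
❓❓❓❓❓❓❓❓❓❓❓❓
❓❓❓❓❓❓❓❓❓❓❓❓

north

❓❓❓❓❓❓❓❓❓❓❓❓
❓❓❓❓❓❓❓❓❓❓❓❓
❓❓❓❓❓❓❓❓❓❓❓❓
❓❓❓❓❓❓❓❓❓❓❓❓
❓❓❓❓⬛⬛⬛⬜⬛❓❓❓
❓❓❓❓⬛⬛⬛⬜⬛❓❓❓
❓❓❓❓⬛⬛🔴⬜⬜❓❓❓
❓❓❓❓⬛⬛⬜⬛⬛❓❓❓
❓❓❓❓⬛⬛⬜⬛⬛❓❓❓
❓❓❓❓⬛⬛⬜⬛⬛❓❓❓
❓❓❓❓❓❓❓❓❓❓❓❓
❓❓❓❓❓❓❓❓❓❓❓❓

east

❓❓❓❓❓❓❓❓❓❓❓❓
❓❓❓❓❓❓❓❓❓❓❓❓
❓❓❓❓❓❓❓❓❓❓❓❓
❓❓❓❓❓❓❓❓❓❓❓❓
❓❓❓⬛⬛⬛⬜⬛⬛❓❓❓
❓❓❓⬛⬛⬛⬜⬛⬛❓❓❓
❓❓❓⬛⬛⬜🔴⬜⬜❓❓❓
❓❓❓⬛⬛⬜⬛⬛⬛❓❓❓
❓❓❓⬛⬛⬜⬛⬛⬛❓❓❓
❓❓❓⬛⬛⬜⬛⬛❓❓❓❓
❓❓❓❓❓❓❓❓❓❓❓❓
❓❓❓❓❓❓❓❓❓❓❓❓

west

❓❓❓❓❓❓❓❓❓❓❓❓
❓❓❓❓❓❓❓❓❓❓❓❓
❓❓❓❓❓❓❓❓❓❓❓❓
❓❓❓❓❓❓❓❓❓❓❓❓
❓❓❓❓⬛⬛⬛⬜⬛⬛❓❓
❓❓❓❓⬛⬛⬛⬜⬛⬛❓❓
❓❓❓❓⬛⬛🔴⬜⬜⬜❓❓
❓❓❓❓⬛⬛⬜⬛⬛⬛❓❓
❓❓❓❓⬛⬛⬜⬛⬛⬛❓❓
❓❓❓❓⬛⬛⬜⬛⬛❓❓❓
❓❓❓❓❓❓❓❓❓❓❓❓
❓❓❓❓❓❓❓❓❓❓❓❓

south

❓❓❓❓❓❓❓❓❓❓❓❓
❓❓❓❓❓❓❓❓❓❓❓❓
❓❓❓❓❓❓❓❓❓❓❓❓
❓❓❓❓⬛⬛⬛⬜⬛⬛❓❓
❓❓❓❓⬛⬛⬛⬜⬛⬛❓❓
❓❓❓❓⬛⬛⬜⬜⬜⬜❓❓
❓❓❓❓⬛⬛🔴⬛⬛⬛❓❓
❓❓❓❓⬛⬛⬜⬛⬛⬛❓❓
❓❓❓❓⬛⬛⬜⬛⬛❓❓❓
❓❓❓❓❓❓❓❓❓❓❓❓
❓❓❓❓❓❓❓❓❓❓❓❓
❓❓❓❓❓❓❓❓❓❓❓❓

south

❓❓❓❓❓❓❓❓❓❓❓❓
❓❓❓❓❓❓❓❓❓❓❓❓
❓❓❓❓⬛⬛⬛⬜⬛⬛❓❓
❓❓❓❓⬛⬛⬛⬜⬛⬛❓❓
❓❓❓❓⬛⬛⬜⬜⬜⬜❓❓
❓❓❓❓⬛⬛⬜⬛⬛⬛❓❓
❓❓❓❓⬛⬛🔴⬛⬛⬛❓❓
❓❓❓❓⬛⬛⬜⬛⬛❓❓❓
❓❓❓❓⬛⬛⬜⬛⬛❓❓❓
❓❓❓❓❓❓❓❓❓❓❓❓
❓❓❓❓❓❓❓❓❓❓❓❓
❓❓❓❓❓❓❓❓❓❓❓❓

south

❓❓❓❓❓❓❓❓❓❓❓❓
❓❓❓❓⬛⬛⬛⬜⬛⬛❓❓
❓❓❓❓⬛⬛⬛⬜⬛⬛❓❓
❓❓❓❓⬛⬛⬜⬜⬜⬜❓❓
❓❓❓❓⬛⬛⬜⬛⬛⬛❓❓
❓❓❓❓⬛⬛⬜⬛⬛⬛❓❓
❓❓❓❓⬛⬛🔴⬛⬛❓❓❓
❓❓❓❓⬛⬛⬜⬛⬛❓❓❓
❓❓❓❓⬛⬛⬜⬛⬛❓❓❓
❓❓❓❓❓❓❓❓❓❓❓❓
❓❓❓❓❓❓❓❓❓❓❓❓
❓❓❓❓❓❓❓❓❓❓❓❓

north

❓❓❓❓❓❓❓❓❓❓❓❓
❓❓❓❓❓❓❓❓❓❓❓❓
❓❓❓❓⬛⬛⬛⬜⬛⬛❓❓
❓❓❓❓⬛⬛⬛⬜⬛⬛❓❓
❓❓❓❓⬛⬛⬜⬜⬜⬜❓❓
❓❓❓❓⬛⬛⬜⬛⬛⬛❓❓
❓❓❓❓⬛⬛🔴⬛⬛⬛❓❓
❓❓❓❓⬛⬛⬜⬛⬛❓❓❓
❓❓❓❓⬛⬛⬜⬛⬛❓❓❓
❓❓❓❓⬛⬛⬜⬛⬛❓❓❓
❓❓❓❓❓❓❓❓❓❓❓❓
❓❓❓❓❓❓❓❓❓❓❓❓

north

❓❓❓❓❓❓❓❓❓❓❓❓
❓❓❓❓❓❓❓❓❓❓❓❓
❓❓❓❓❓❓❓❓❓❓❓❓
❓❓❓❓⬛⬛⬛⬜⬛⬛❓❓
❓❓❓❓⬛⬛⬛⬜⬛⬛❓❓
❓❓❓❓⬛⬛⬜⬜⬜⬜❓❓
❓❓❓❓⬛⬛🔴⬛⬛⬛❓❓
❓❓❓❓⬛⬛⬜⬛⬛⬛❓❓
❓❓❓❓⬛⬛⬜⬛⬛❓❓❓
❓❓❓❓⬛⬛⬜⬛⬛❓❓❓
❓❓❓❓⬛⬛⬜⬛⬛❓❓❓
❓❓❓❓❓❓❓❓❓❓❓❓

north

❓❓❓❓❓❓❓❓❓❓❓❓
❓❓❓❓❓❓❓❓❓❓❓❓
❓❓❓❓❓❓❓❓❓❓❓❓
❓❓❓❓❓❓❓❓❓❓❓❓
❓❓❓❓⬛⬛⬛⬜⬛⬛❓❓
❓❓❓❓⬛⬛⬛⬜⬛⬛❓❓
❓❓❓❓⬛⬛🔴⬜⬜⬜❓❓
❓❓❓❓⬛⬛⬜⬛⬛⬛❓❓
❓❓❓❓⬛⬛⬜⬛⬛⬛❓❓
❓❓❓❓⬛⬛⬜⬛⬛❓❓❓
❓❓❓❓⬛⬛⬜⬛⬛❓❓❓
❓❓❓❓⬛⬛⬜⬛⬛❓❓❓

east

❓❓❓❓❓❓❓❓❓❓❓❓
❓❓❓❓❓❓❓❓❓❓❓❓
❓❓❓❓❓❓❓❓❓❓❓❓
❓❓❓❓❓❓❓❓❓❓❓❓
❓❓❓⬛⬛⬛⬜⬛⬛❓❓❓
❓❓❓⬛⬛⬛⬜⬛⬛❓❓❓
❓❓❓⬛⬛⬜🔴⬜⬜❓❓❓
❓❓❓⬛⬛⬜⬛⬛⬛❓❓❓
❓❓❓⬛⬛⬜⬛⬛⬛❓❓❓
❓❓❓⬛⬛⬜⬛⬛❓❓❓❓
❓❓❓⬛⬛⬜⬛⬛❓❓❓❓
❓❓❓⬛⬛⬜⬛⬛❓❓❓❓

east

❓❓❓❓❓❓❓❓❓❓❓❓
❓❓❓❓❓❓❓❓❓❓❓❓
❓❓❓❓❓❓❓❓❓❓❓❓
❓❓❓❓❓❓❓❓❓❓❓❓
❓❓⬛⬛⬛⬜⬛⬛⬛❓❓❓
❓❓⬛⬛⬛⬜⬛⬛⬛❓❓❓
❓❓⬛⬛⬜⬜🔴⬜⬜❓❓❓
❓❓⬛⬛⬜⬛⬛⬛⬛❓❓❓
❓❓⬛⬛⬜⬛⬛⬛⬛❓❓❓
❓❓⬛⬛⬜⬛⬛❓❓❓❓❓
❓❓⬛⬛⬜⬛⬛❓❓❓❓❓
❓❓⬛⬛⬜⬛⬛❓❓❓❓❓

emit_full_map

⬛⬛⬛⬜⬛⬛⬛
⬛⬛⬛⬜⬛⬛⬛
⬛⬛⬜⬜🔴⬜⬜
⬛⬛⬜⬛⬛⬛⬛
⬛⬛⬜⬛⬛⬛⬛
⬛⬛⬜⬛⬛❓❓
⬛⬛⬜⬛⬛❓❓
⬛⬛⬜⬛⬛❓❓

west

❓❓❓❓❓❓❓❓❓❓❓❓
❓❓❓❓❓❓❓❓❓❓❓❓
❓❓❓❓❓❓❓❓❓❓❓❓
❓❓❓❓❓❓❓❓❓❓❓❓
❓❓❓⬛⬛⬛⬜⬛⬛⬛❓❓
❓❓❓⬛⬛⬛⬜⬛⬛⬛❓❓
❓❓❓⬛⬛⬜🔴⬜⬜⬜❓❓
❓❓❓⬛⬛⬜⬛⬛⬛⬛❓❓
❓❓❓⬛⬛⬜⬛⬛⬛⬛❓❓
❓❓❓⬛⬛⬜⬛⬛❓❓❓❓
❓❓❓⬛⬛⬜⬛⬛❓❓❓❓
❓❓❓⬛⬛⬜⬛⬛❓❓❓❓

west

❓❓❓❓❓❓❓❓❓❓❓❓
❓❓❓❓❓❓❓❓❓❓❓❓
❓❓❓❓❓❓❓❓❓❓❓❓
❓❓❓❓❓❓❓❓❓❓❓❓
❓❓❓❓⬛⬛⬛⬜⬛⬛⬛❓
❓❓❓❓⬛⬛⬛⬜⬛⬛⬛❓
❓❓❓❓⬛⬛🔴⬜⬜⬜⬜❓
❓❓❓❓⬛⬛⬜⬛⬛⬛⬛❓
❓❓❓❓⬛⬛⬜⬛⬛⬛⬛❓
❓❓❓❓⬛⬛⬜⬛⬛❓❓❓
❓❓❓❓⬛⬛⬜⬛⬛❓❓❓
❓❓❓❓⬛⬛⬜⬛⬛❓❓❓

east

❓❓❓❓❓❓❓❓❓❓❓❓
❓❓❓❓❓❓❓❓❓❓❓❓
❓❓❓❓❓❓❓❓❓❓❓❓
❓❓❓❓❓❓❓❓❓❓❓❓
❓❓❓⬛⬛⬛⬜⬛⬛⬛❓❓
❓❓❓⬛⬛⬛⬜⬛⬛⬛❓❓
❓❓❓⬛⬛⬜🔴⬜⬜⬜❓❓
❓❓❓⬛⬛⬜⬛⬛⬛⬛❓❓
❓❓❓⬛⬛⬜⬛⬛⬛⬛❓❓
❓❓❓⬛⬛⬜⬛⬛❓❓❓❓
❓❓❓⬛⬛⬜⬛⬛❓❓❓❓
❓❓❓⬛⬛⬜⬛⬛❓❓❓❓

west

❓❓❓❓❓❓❓❓❓❓❓❓
❓❓❓❓❓❓❓❓❓❓❓❓
❓❓❓❓❓❓❓❓❓❓❓❓
❓❓❓❓❓❓❓❓❓❓❓❓
❓❓❓❓⬛⬛⬛⬜⬛⬛⬛❓
❓❓❓❓⬛⬛⬛⬜⬛⬛⬛❓
❓❓❓❓⬛⬛🔴⬜⬜⬜⬜❓
❓❓❓❓⬛⬛⬜⬛⬛⬛⬛❓
❓❓❓❓⬛⬛⬜⬛⬛⬛⬛❓
❓❓❓❓⬛⬛⬜⬛⬛❓❓❓
❓❓❓❓⬛⬛⬜⬛⬛❓❓❓
❓❓❓❓⬛⬛⬜⬛⬛❓❓❓

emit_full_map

⬛⬛⬛⬜⬛⬛⬛
⬛⬛⬛⬜⬛⬛⬛
⬛⬛🔴⬜⬜⬜⬜
⬛⬛⬜⬛⬛⬛⬛
⬛⬛⬜⬛⬛⬛⬛
⬛⬛⬜⬛⬛❓❓
⬛⬛⬜⬛⬛❓❓
⬛⬛⬜⬛⬛❓❓


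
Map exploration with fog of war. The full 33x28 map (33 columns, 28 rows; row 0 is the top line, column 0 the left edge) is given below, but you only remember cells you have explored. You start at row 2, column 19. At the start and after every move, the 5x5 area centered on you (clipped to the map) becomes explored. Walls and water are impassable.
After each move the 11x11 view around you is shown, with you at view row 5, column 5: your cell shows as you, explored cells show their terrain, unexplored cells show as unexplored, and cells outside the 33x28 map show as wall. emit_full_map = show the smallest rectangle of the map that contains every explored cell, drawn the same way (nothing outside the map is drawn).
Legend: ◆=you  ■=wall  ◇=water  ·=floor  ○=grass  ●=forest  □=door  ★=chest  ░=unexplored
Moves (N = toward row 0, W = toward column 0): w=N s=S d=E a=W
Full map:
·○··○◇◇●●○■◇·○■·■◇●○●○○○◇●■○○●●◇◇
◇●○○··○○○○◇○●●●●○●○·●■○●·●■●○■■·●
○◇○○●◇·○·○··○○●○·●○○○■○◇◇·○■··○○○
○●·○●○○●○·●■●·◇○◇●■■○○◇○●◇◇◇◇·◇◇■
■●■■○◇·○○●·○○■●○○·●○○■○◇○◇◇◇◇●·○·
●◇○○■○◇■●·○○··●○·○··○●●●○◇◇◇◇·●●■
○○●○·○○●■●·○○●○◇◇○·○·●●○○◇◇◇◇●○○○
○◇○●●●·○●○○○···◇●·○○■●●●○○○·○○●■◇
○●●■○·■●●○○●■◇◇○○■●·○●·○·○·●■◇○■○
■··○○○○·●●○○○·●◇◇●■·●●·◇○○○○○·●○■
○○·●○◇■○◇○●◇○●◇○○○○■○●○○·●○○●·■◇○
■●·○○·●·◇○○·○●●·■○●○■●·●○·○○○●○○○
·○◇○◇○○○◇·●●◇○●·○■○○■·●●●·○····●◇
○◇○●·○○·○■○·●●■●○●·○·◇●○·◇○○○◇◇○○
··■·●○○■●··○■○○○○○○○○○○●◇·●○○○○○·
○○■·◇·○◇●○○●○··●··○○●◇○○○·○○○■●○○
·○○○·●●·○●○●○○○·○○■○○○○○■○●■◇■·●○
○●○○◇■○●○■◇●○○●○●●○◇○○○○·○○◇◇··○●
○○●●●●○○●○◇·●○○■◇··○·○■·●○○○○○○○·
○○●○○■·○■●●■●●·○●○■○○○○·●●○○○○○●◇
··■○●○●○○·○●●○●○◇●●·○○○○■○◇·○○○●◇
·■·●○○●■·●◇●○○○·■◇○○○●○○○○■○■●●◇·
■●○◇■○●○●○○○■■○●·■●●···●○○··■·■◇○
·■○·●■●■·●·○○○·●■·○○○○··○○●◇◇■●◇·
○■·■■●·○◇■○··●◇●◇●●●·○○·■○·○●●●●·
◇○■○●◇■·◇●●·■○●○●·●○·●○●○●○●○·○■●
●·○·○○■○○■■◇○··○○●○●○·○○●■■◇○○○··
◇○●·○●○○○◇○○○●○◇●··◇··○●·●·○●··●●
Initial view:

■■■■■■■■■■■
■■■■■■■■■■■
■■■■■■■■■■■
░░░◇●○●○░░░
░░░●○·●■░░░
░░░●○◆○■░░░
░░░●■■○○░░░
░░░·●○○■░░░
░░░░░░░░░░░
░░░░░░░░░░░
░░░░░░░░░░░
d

■■■■■■■■■■■
■■■■■■■■■■■
■■■■■■■■■■■
░░◇●○●○○░░░
░░●○·●■○░░░
░░●○○◆■○░░░
░░●■■○○◇░░░
░░·●○○■○░░░
░░░░░░░░░░░
░░░░░░░░░░░
░░░░░░░░░░░

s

■■■■■■■■■■■
■■■■■■■■■■■
░░◇●○●○○░░░
░░●○·●■○░░░
░░●○○○■○░░░
░░●■■◆○◇░░░
░░·●○○■○░░░
░░░··○●●░░░
░░░░░░░░░░░
░░░░░░░░░░░
░░░░░░░░░░░

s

■■■■■■■■■■■
░░◇●○●○○░░░
░░●○·●■○░░░
░░●○○○■○░░░
░░●■■○○◇░░░
░░·●○◆■○░░░
░░░··○●●░░░
░░░·○·●●░░░
░░░░░░░░░░░
░░░░░░░░░░░
░░░░░░░░░░░

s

░░◇●○●○○░░░
░░●○·●■○░░░
░░●○○○■○░░░
░░●■■○○◇░░░
░░·●○○■○░░░
░░░··◆●●░░░
░░░·○·●●░░░
░░░○○■●●░░░
░░░░░░░░░░░
░░░░░░░░░░░
░░░░░░░░░░░

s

░░●○·●■○░░░
░░●○○○■○░░░
░░●■■○○◇░░░
░░·●○○■○░░░
░░░··○●●░░░
░░░·○◆●●░░░
░░░○○■●●░░░
░░░●·○●·░░░
░░░░░░░░░░░
░░░░░░░░░░░
░░░░░░░░░░░

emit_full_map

◇●○●○○
●○·●■○
●○○○■○
●■■○○◇
·●○○■○
░··○●●
░·○◆●●
░○○■●●
░●·○●·

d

░●○·●■○░░░░
░●○○○■○░░░░
░●■■○○◇░░░░
░·●○○■○◇░░░
░░··○●●●░░░
░░·○·◆●○░░░
░░○○■●●●░░░
░░●·○●·○░░░
░░░░░░░░░░░
░░░░░░░░░░░
░░░░░░░░░░░

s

░●○○○■○░░░░
░●■■○○◇░░░░
░·●○○■○◇░░░
░░··○●●●░░░
░░·○·●●○░░░
░░○○■◆●●░░░
░░●·○●·○░░░
░░░·●●·◇░░░
░░░░░░░░░░░
░░░░░░░░░░░
░░░░░░░░░░░

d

●○○○■○░░░░░
●■■○○◇░░░░░
·●○○■○◇░░░░
░··○●●●○░░░
░·○·●●○○░░░
░○○■●◆●○░░░
░●·○●·○·░░░
░░·●●·◇○░░░
░░░░░░░░░░░
░░░░░░░░░░░
░░░░░░░░░░░

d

○○○■○░░░░░░
■■○○◇░░░░░░
●○○■○◇░░░░░
··○●●●○◇░░░
·○·●●○○◇░░░
○○■●●◆○○░░░
●·○●·○·○░░░
░·●●·◇○○░░░
░░░░░░░░░░░
░░░░░░░░░░░
░░░░░░░░░░░

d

○○■○░░░░░░░
■○○◇░░░░░░░
○○■○◇░░░░░░
·○●●●○◇◇░░░
○·●●○○◇◇░░░
○■●●●◆○○░░░
·○●·○·○·░░░
·●●·◇○○○░░░
░░░░░░░░░░░
░░░░░░░░░░░
░░░░░░░░░░░

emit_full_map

◇●○●○○░░░░
●○·●■○░░░░
●○○○■○░░░░
●■■○○◇░░░░
·●○○■○◇░░░
░··○●●●○◇◇
░·○·●●○○◇◇
░○○■●●●◆○○
░●·○●·○·○·
░░·●●·◇○○○

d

○■○░░░░░░░░
○○◇░░░░░░░░
○■○◇░░░░░░░
○●●●○◇◇◇░░░
·●●○○◇◇◇░░░
■●●●○◆○·░░░
○●·○·○·●░░░
●●·◇○○○○░░░
░░░░░░░░░░░
░░░░░░░░░░░
░░░░░░░░░░░

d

■○░░░░░░░░░
○◇░░░░░░░░░
■○◇░░░░░░░░
●●●○◇◇◇◇░░░
●●○○◇◇◇◇░░░
●●●○○◆·○░░░
●·○·○·●■░░░
●·◇○○○○○░░░
░░░░░░░░░░░
░░░░░░░░░░░
░░░░░░░░░░░

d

○░░░░░░░░░░
◇░░░░░░░░░░
○◇░░░░░░░░░
●●○◇◇◇◇·░░░
●○○◇◇◇◇●░░░
●●○○○◆○○░░░
·○·○·●■◇░░░
·◇○○○○○·░░░
░░░░░░░░░░░
░░░░░░░░░░░
░░░░░░░░░░░

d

░░░░░░░░░░■
░░░░░░░░░░■
◇░░░░░░░░░■
●○◇◇◇◇·●░░■
○○◇◇◇◇●○░░■
●○○○·◆○●░░■
○·○·●■◇○░░■
◇○○○○○·●░░■
░░░░░░░░░░■
░░░░░░░░░░■
░░░░░░░░░░■

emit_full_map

◇●○●○○░░░░░░░░
●○·●■○░░░░░░░░
●○○○■○░░░░░░░░
●■■○○◇░░░░░░░░
·●○○■○◇░░░░░░░
░··○●●●○◇◇◇◇·●
░·○·●●○○◇◇◇◇●○
░○○■●●●○○○·◆○●
░●·○●·○·○·●■◇○
░░·●●·◇○○○○○·●

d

░░░░░░░░░■■
░░░░░░░░░■■
░░░░░░░░░■■
○◇◇◇◇·●●░■■
○◇◇◇◇●○○░■■
○○○·○◆●■░■■
·○·●■◇○■░■■
○○○○○·●○░■■
░░░░░░░░░■■
░░░░░░░░░■■
░░░░░░░░░■■

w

░░░░░░░░░■■
░░░░░░░░░■■
░░░░░░░░░■■
░░░◇◇●·○░■■
○◇◇◇◇·●●░■■
○◇◇◇◇◆○○░■■
○○○·○○●■░■■
·○·●■◇○■░■■
○○○○○·●○░■■
░░░░░░░░░■■
░░░░░░░░░■■

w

░░░░░░░░░■■
░░░░░░░░░■■
░░░░░░░░░■■
░░░◇◇·◇◇░■■
░░░◇◇●·○░■■
○◇◇◇◇◆●●░■■
○◇◇◇◇●○○░■■
○○○·○○●■░■■
·○·●■◇○■░■■
○○○○○·●○░■■
░░░░░░░░░■■

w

■■■■■■■■■■■
░░░░░░░░░■■
░░░░░░░░░■■
░░░■··○○░■■
░░░◇◇·◇◇░■■
░░░◇◇◆·○░■■
○◇◇◇◇·●●░■■
○◇◇◇◇●○○░■■
○○○·○○●■░■■
·○·●■◇○■░■■
○○○○○·●○░■■

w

■■■■■■■■■■■
■■■■■■■■■■■
░░░░░░░░░■■
░░░●○■■·░■■
░░░■··○○░■■
░░░◇◇◆◇◇░■■
░░░◇◇●·○░■■
○◇◇◇◇·●●░■■
○◇◇◇◇●○○░■■
○○○·○○●■░■■
·○·●■◇○■░■■

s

■■■■■■■■■■■
░░░░░░░░░■■
░░░●○■■·░■■
░░░■··○○░■■
░░░◇◇·◇◇░■■
░░░◇◇◆·○░■■
○◇◇◇◇·●●░■■
○◇◇◇◇●○○░■■
○○○·○○●■░■■
·○·●■◇○■░■■
○○○○○·●○░■■

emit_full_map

◇●○●○○░░░░░░░░░
●○·●■○░░░░●○■■·
●○○○■○░░░░■··○○
●■■○○◇░░░░◇◇·◇◇
·●○○■○◇░░░◇◇◆·○
░··○●●●○◇◇◇◇·●●
░·○·●●○○◇◇◇◇●○○
░○○■●●●○○○·○○●■
░●·○●·○·○·●■◇○■
░░·●●·◇○○○○○·●○
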